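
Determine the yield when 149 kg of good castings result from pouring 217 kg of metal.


Formula: Casting Yield = (W_good / W_total) * 100
Yield = (149 kg / 217 kg) * 100 = 68.6636%

Final answer: 68.6636%


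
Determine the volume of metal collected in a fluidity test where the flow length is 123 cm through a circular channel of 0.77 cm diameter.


Formula: V = pi * (d/2)^2 * L  (cylinder volume)
Radius = 0.77/2 = 0.385 cm
V = pi * 0.385^2 * 123 = 57.2765 cm^3


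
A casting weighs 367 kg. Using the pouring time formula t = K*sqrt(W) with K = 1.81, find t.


Formula: t = K * sqrt(W)
sqrt(W) = sqrt(367) = 19.15724
t = 1.81 * 19.15724 = 34.6746 s


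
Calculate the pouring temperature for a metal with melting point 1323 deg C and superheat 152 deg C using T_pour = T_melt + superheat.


Formula: T_pour = T_melt + Superheat
T_pour = 1323 + 152 = 1475 deg C

Answer: 1475 deg C


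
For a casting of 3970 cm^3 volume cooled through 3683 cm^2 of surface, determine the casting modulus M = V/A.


Formula: Casting Modulus M = V / A
M = 3970 cm^3 / 3683 cm^2 = 1.0779 cm

1.0779 cm


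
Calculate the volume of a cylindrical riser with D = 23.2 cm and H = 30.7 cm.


Formula: V = pi * (D/2)^2 * H  (cylinder volume)
Radius = D/2 = 23.2/2 = 11.6 cm
V = pi * 11.6^2 * 30.7 = 12977.8941 cm^3

Answer: 12977.8941 cm^3


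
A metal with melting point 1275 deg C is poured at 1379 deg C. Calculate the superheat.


Formula: Superheat = T_pour - T_melt
Superheat = 1379 - 1275 = 104 deg C


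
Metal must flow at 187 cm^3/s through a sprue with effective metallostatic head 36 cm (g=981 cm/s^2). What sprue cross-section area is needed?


Formula: v = sqrt(2*g*h), A = Q/v
Velocity: v = sqrt(2 * 981 * 36) = sqrt(70632) = 265.7668 cm/s
Sprue area: A = Q / v = 187 / 265.7668 = 0.7036 cm^2

0.7036 cm^2


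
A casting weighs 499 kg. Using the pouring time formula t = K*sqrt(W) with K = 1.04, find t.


Formula: t = K * sqrt(W)
sqrt(W) = sqrt(499) = 22.33831
t = 1.04 * 22.33831 = 23.2318 s

23.2318 s


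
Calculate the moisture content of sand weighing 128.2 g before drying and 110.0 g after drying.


Formula: MC = (W_wet - W_dry) / W_wet * 100
Water mass = 128.2 - 110.0 = 18.2 g
MC = 18.2 / 128.2 * 100 = 14.1966%

Final answer: 14.1966%


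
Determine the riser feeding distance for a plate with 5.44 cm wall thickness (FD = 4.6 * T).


Formula: FD = 4.6 * T  (riser feeding-distance rule)
FD = 4.6 * 5.44 cm = 25.0240 cm


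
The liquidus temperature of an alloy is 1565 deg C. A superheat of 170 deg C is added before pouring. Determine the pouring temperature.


Formula: T_pour = T_melt + Superheat
T_pour = 1565 + 170 = 1735 deg C


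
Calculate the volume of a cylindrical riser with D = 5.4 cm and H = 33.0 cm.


Formula: V = pi * (D/2)^2 * H  (cylinder volume)
Radius = D/2 = 5.4/2 = 2.7 cm
V = pi * 2.7^2 * 33.0 = 755.7729 cm^3

755.7729 cm^3


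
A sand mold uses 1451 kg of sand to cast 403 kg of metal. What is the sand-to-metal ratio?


Formula: Sand-to-Metal Ratio = W_sand / W_metal
Ratio = 1451 kg / 403 kg = 3.6005

Final answer: 3.6005


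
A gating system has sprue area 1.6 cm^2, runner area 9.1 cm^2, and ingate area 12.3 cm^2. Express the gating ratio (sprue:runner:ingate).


Sprue:Runner:Ingate = 1 : 9.1/1.6 : 12.3/1.6 = 1:5.69:7.69


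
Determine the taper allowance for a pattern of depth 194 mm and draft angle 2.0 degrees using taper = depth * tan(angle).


Formula: taper = depth * tan(draft_angle)
tan(2.0 deg) = 0.0349208
taper = 194 mm * 0.0349208 = 6.7746 mm

Answer: 6.7746 mm


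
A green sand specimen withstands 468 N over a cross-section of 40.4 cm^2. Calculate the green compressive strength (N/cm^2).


Formula: Compressive Strength = Force / Area
Strength = 468 N / 40.4 cm^2 = 11.5842 N/cm^2

11.5842 N/cm^2


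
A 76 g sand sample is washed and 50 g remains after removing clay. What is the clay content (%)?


Formula: Clay% = (W_total - W_washed) / W_total * 100
Clay mass = 76 - 50 = 26 g
Clay% = 26 / 76 * 100 = 34.2105%

Answer: 34.2105%


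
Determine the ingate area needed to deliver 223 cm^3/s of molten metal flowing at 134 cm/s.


Formula: A_ingate = Q / v  (continuity equation)
A = 223 cm^3/s / 134 cm/s = 1.6642 cm^2


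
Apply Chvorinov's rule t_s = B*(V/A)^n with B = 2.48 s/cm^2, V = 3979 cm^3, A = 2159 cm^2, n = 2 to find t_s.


Formula: t_s = B * (V/A)^n  (Chvorinov's rule, n=2)
Modulus M = V/A = 3979/2159 = 1.842983 cm
M^2 = 1.842983^2 = 3.396586 cm^2
t_s = 2.48 * 3.396586 = 8.4235 s

Answer: 8.4235 s


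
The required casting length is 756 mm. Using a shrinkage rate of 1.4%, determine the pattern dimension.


Formula: L_pattern = L_casting * (1 + shrinkage_rate/100)
Shrinkage factor = 1 + 1.4/100 = 1.014
L_pattern = 756 mm * 1.014 = 766.5840 mm

766.5840 mm


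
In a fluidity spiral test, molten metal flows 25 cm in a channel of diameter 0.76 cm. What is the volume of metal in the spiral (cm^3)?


Formula: V = pi * (d/2)^2 * L  (cylinder volume)
Radius = 0.76/2 = 0.38 cm
V = pi * 0.38^2 * 25 = 11.3411 cm^3

11.3411 cm^3


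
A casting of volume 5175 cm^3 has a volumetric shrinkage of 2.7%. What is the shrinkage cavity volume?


Formula: V_shrink = V_casting * shrinkage_pct / 100
V_shrink = 5175 cm^3 * 2.7 / 100 = 139.7250 cm^3

Answer: 139.7250 cm^3


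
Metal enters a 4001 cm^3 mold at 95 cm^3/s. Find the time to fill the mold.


Formula: t_fill = V_mold / Q_flow
t = 4001 cm^3 / 95 cm^3/s = 42.1158 s


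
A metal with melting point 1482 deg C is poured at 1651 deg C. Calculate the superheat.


Formula: Superheat = T_pour - T_melt
Superheat = 1651 - 1482 = 169 deg C

Final answer: 169 deg C


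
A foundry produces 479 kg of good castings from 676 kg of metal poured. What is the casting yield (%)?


Formula: Casting Yield = (W_good / W_total) * 100
Yield = (479 kg / 676 kg) * 100 = 70.8580%

70.8580%


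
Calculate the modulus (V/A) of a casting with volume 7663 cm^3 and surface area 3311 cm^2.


Formula: Casting Modulus M = V / A
M = 7663 cm^3 / 3311 cm^2 = 2.3144 cm

Answer: 2.3144 cm


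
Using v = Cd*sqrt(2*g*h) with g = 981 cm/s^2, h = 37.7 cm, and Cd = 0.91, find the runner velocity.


Formula: v = Cd * sqrt(2 * g * h)  (Torricelli with discharge coefficient)
2*g*h = 2 * 981 * 37.7 = 73967.4 cm^2/s^2
sqrt(73967.4) = 271.96948 cm/s
v = 0.91 * 271.96948 = 247.4922 cm/s

Final answer: 247.4922 cm/s


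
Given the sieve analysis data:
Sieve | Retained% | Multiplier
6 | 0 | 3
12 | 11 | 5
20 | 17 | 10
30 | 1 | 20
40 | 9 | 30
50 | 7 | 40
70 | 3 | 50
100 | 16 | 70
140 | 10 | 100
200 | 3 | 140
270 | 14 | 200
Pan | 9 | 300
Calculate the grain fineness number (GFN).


Formula: GFN = sum(pct * multiplier) / sum(pct)
sum(pct * multiplier) = 8985
sum(pct) = 100
GFN = 8985 / 100 = 89.85

89.85


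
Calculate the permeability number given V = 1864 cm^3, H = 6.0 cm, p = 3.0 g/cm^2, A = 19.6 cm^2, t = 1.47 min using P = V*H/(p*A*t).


Formula: Permeability Number P = (V * H) / (p * A * t)
Numerator: V * H = 1864 * 6.0 = 11184.0
Denominator: p * A * t = 3.0 * 19.6 * 1.47 = 86.436
P = 11184.0 / 86.436 = 129.3905


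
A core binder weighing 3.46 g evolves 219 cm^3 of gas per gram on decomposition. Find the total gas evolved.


Formula: V_gas = W_binder * gas_evolution_rate
V = 3.46 g * 219 cm^3/g = 757.7400 cm^3


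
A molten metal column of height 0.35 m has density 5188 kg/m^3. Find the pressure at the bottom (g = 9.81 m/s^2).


Formula: P = rho * g * h
rho * g = 5188 * 9.81 = 50894.28 N/m^3
P = 50894.28 * 0.35 = 17812.9980 Pa

Answer: 17812.9980 Pa


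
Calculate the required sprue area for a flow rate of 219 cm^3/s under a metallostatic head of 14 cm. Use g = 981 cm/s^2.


Formula: v = sqrt(2*g*h), A = Q/v
Velocity: v = sqrt(2 * 981 * 14) = sqrt(27468) = 165.7347 cm/s
Sprue area: A = Q / v = 219 / 165.7347 = 1.3214 cm^2

1.3214 cm^2


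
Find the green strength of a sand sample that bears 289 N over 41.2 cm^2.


Formula: Compressive Strength = Force / Area
Strength = 289 N / 41.2 cm^2 = 7.0146 N/cm^2

Final answer: 7.0146 N/cm^2


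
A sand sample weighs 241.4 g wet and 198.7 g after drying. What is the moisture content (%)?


Formula: MC = (W_wet - W_dry) / W_wet * 100
Water mass = 241.4 - 198.7 = 42.7 g
MC = 42.7 / 241.4 * 100 = 17.6885%

Answer: 17.6885%


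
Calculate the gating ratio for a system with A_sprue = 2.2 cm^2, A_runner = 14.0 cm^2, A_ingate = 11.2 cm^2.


Sprue:Runner:Ingate = 1 : 14.0/2.2 : 11.2/2.2 = 1:6.36:5.09


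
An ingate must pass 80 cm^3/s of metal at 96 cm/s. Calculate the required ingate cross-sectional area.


Formula: A_ingate = Q / v  (continuity equation)
A = 80 cm^3/s / 96 cm/s = 0.8333 cm^2

0.8333 cm^2


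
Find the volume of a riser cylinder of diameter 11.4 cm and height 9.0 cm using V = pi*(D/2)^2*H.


Formula: V = pi * (D/2)^2 * H  (cylinder volume)
Radius = D/2 = 11.4/2 = 5.7 cm
V = pi * 5.7^2 * 9.0 = 918.6331 cm^3

918.6331 cm^3


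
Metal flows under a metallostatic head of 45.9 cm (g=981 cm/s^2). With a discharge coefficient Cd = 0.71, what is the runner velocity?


Formula: v = Cd * sqrt(2 * g * h)  (Torricelli with discharge coefficient)
2*g*h = 2 * 981 * 45.9 = 90055.8 cm^2/s^2
sqrt(90055.8) = 300.09299 cm/s
v = 0.71 * 300.09299 = 213.0660 cm/s

Final answer: 213.0660 cm/s


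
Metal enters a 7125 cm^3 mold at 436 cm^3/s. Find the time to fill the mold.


Formula: t_fill = V_mold / Q_flow
t = 7125 cm^3 / 436 cm^3/s = 16.3417 s

Final answer: 16.3417 s


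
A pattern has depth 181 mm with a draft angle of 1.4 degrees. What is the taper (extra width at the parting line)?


Formula: taper = depth * tan(draft_angle)
tan(1.4 deg) = 0.0244395
taper = 181 mm * 0.0244395 = 4.4235 mm


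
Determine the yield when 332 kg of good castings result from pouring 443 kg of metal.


Formula: Casting Yield = (W_good / W_total) * 100
Yield = (332 kg / 443 kg) * 100 = 74.9436%

Answer: 74.9436%


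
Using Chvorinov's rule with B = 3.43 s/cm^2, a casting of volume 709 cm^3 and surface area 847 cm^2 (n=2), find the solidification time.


Formula: t_s = B * (V/A)^n  (Chvorinov's rule, n=2)
Modulus M = V/A = 709/847 = 0.837072 cm
M^2 = 0.837072^2 = 0.700690 cm^2
t_s = 3.43 * 0.700690 = 2.4034 s

Final answer: 2.4034 s


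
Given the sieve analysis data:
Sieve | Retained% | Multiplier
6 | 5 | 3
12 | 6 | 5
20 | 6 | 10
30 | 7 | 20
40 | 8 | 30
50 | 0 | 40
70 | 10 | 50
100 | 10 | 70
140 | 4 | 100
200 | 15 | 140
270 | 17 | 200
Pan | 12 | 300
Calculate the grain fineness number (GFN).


Formula: GFN = sum(pct * multiplier) / sum(pct)
sum(pct * multiplier) = 11185
sum(pct) = 100
GFN = 11185 / 100 = 111.85

Final answer: 111.85


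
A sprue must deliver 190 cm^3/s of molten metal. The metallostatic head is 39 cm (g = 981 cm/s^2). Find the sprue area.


Formula: v = sqrt(2*g*h), A = Q/v
Velocity: v = sqrt(2 * 981 * 39) = sqrt(76518) = 276.6189 cm/s
Sprue area: A = Q / v = 190 / 276.6189 = 0.6869 cm^2

0.6869 cm^2


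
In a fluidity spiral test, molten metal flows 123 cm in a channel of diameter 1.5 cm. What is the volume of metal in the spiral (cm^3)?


Formula: V = pi * (d/2)^2 * L  (cylinder volume)
Radius = 1.5/2 = 0.75 cm
V = pi * 0.75^2 * 123 = 217.3589 cm^3

Final answer: 217.3589 cm^3


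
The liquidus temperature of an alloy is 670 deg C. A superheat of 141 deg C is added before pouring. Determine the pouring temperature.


Formula: T_pour = T_melt + Superheat
T_pour = 670 + 141 = 811 deg C


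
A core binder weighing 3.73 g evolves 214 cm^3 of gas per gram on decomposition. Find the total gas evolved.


Formula: V_gas = W_binder * gas_evolution_rate
V = 3.73 g * 214 cm^3/g = 798.2200 cm^3

Answer: 798.2200 cm^3


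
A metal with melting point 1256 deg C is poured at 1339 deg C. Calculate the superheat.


Formula: Superheat = T_pour - T_melt
Superheat = 1339 - 1256 = 83 deg C


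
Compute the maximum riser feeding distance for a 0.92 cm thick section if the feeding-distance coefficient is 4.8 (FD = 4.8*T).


Formula: FD = 4.8 * T  (riser feeding-distance rule)
FD = 4.8 * 0.92 cm = 4.4160 cm

4.4160 cm


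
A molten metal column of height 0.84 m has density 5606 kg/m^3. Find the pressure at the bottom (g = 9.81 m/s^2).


Formula: P = rho * g * h
rho * g = 5606 * 9.81 = 54994.86 N/m^3
P = 54994.86 * 0.84 = 46195.6824 Pa

Final answer: 46195.6824 Pa


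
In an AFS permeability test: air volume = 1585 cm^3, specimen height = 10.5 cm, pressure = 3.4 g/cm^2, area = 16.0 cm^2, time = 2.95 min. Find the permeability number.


Formula: Permeability Number P = (V * H) / (p * A * t)
Numerator: V * H = 1585 * 10.5 = 16642.5
Denominator: p * A * t = 3.4 * 16.0 * 2.95 = 160.48
P = 16642.5 / 160.48 = 103.7045

Answer: 103.7045


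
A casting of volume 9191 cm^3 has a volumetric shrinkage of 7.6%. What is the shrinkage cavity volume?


Formula: V_shrink = V_casting * shrinkage_pct / 100
V_shrink = 9191 cm^3 * 7.6 / 100 = 698.5160 cm^3

Answer: 698.5160 cm^3


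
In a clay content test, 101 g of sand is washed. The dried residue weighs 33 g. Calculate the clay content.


Formula: Clay% = (W_total - W_washed) / W_total * 100
Clay mass = 101 - 33 = 68 g
Clay% = 68 / 101 * 100 = 67.3267%

Answer: 67.3267%


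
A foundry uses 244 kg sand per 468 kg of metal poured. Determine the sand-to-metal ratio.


Formula: Sand-to-Metal Ratio = W_sand / W_metal
Ratio = 244 kg / 468 kg = 0.5214


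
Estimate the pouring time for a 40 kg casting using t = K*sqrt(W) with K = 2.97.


Formula: t = K * sqrt(W)
sqrt(W) = sqrt(40) = 6.32456
t = 2.97 * 6.32456 = 18.7839 s

Final answer: 18.7839 s


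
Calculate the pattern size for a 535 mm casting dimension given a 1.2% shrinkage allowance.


Formula: L_pattern = L_casting * (1 + shrinkage_rate/100)
Shrinkage factor = 1 + 1.2/100 = 1.012
L_pattern = 535 mm * 1.012 = 541.4200 mm

Answer: 541.4200 mm


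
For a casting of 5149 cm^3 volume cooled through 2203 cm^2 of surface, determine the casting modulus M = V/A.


Formula: Casting Modulus M = V / A
M = 5149 cm^3 / 2203 cm^2 = 2.3373 cm

2.3373 cm


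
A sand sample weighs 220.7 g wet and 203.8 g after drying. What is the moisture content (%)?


Formula: MC = (W_wet - W_dry) / W_wet * 100
Water mass = 220.7 - 203.8 = 16.9 g
MC = 16.9 / 220.7 * 100 = 7.6575%


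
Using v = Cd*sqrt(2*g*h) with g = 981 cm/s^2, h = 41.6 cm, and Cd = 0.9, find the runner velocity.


Formula: v = Cd * sqrt(2 * g * h)  (Torricelli with discharge coefficient)
2*g*h = 2 * 981 * 41.6 = 81619.2 cm^2/s^2
sqrt(81619.2) = 285.69074 cm/s
v = 0.9 * 285.69074 = 257.1217 cm/s

Final answer: 257.1217 cm/s


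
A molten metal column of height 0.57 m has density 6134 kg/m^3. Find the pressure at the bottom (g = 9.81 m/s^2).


Formula: P = rho * g * h
rho * g = 6134 * 9.81 = 60174.54 N/m^3
P = 60174.54 * 0.57 = 34299.4878 Pa

Answer: 34299.4878 Pa


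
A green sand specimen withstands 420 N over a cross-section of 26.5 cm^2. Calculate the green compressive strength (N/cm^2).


Formula: Compressive Strength = Force / Area
Strength = 420 N / 26.5 cm^2 = 15.8491 N/cm^2

15.8491 N/cm^2


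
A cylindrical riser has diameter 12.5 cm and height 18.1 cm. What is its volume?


Formula: V = pi * (D/2)^2 * H  (cylinder volume)
Radius = D/2 = 12.5/2 = 6.25 cm
V = pi * 6.25^2 * 18.1 = 2221.2042 cm^3

2221.2042 cm^3


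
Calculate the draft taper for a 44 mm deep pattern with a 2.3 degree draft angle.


Formula: taper = depth * tan(draft_angle)
tan(2.3 deg) = 0.0401641
taper = 44 mm * 0.0401641 = 1.7672 mm

Answer: 1.7672 mm


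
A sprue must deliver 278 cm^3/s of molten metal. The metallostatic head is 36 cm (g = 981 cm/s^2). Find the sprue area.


Formula: v = sqrt(2*g*h), A = Q/v
Velocity: v = sqrt(2 * 981 * 36) = sqrt(70632) = 265.7668 cm/s
Sprue area: A = Q / v = 278 / 265.7668 = 1.0460 cm^2

Answer: 1.0460 cm^2


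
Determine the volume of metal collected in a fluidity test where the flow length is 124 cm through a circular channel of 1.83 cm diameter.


Formula: V = pi * (d/2)^2 * L  (cylinder volume)
Radius = 1.83/2 = 0.915 cm
V = pi * 0.915^2 * 124 = 326.1473 cm^3

Answer: 326.1473 cm^3


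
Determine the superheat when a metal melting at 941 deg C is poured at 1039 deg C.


Formula: Superheat = T_pour - T_melt
Superheat = 1039 - 941 = 98 deg C

98 deg C


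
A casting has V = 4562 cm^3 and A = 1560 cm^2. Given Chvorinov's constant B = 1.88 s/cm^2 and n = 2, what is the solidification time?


Formula: t_s = B * (V/A)^n  (Chvorinov's rule, n=2)
Modulus M = V/A = 4562/1560 = 2.924359 cm
M^2 = 2.924359^2 = 8.551876 cm^2
t_s = 1.88 * 8.551876 = 16.0775 s

Answer: 16.0775 s


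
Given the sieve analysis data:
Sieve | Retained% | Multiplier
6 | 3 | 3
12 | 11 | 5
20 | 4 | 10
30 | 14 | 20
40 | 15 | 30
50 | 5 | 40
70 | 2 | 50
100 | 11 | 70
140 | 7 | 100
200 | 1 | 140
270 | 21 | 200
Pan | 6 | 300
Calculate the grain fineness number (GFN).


Formula: GFN = sum(pct * multiplier) / sum(pct)
sum(pct * multiplier) = 8744
sum(pct) = 100
GFN = 8744 / 100 = 87.44

Answer: 87.44


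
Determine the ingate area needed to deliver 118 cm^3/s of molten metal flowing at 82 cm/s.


Formula: A_ingate = Q / v  (continuity equation)
A = 118 cm^3/s / 82 cm/s = 1.4390 cm^2

Answer: 1.4390 cm^2


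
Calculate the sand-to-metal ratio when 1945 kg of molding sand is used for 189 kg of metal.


Formula: Sand-to-Metal Ratio = W_sand / W_metal
Ratio = 1945 kg / 189 kg = 10.2910

Answer: 10.2910


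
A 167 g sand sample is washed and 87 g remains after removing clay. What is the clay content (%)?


Formula: Clay% = (W_total - W_washed) / W_total * 100
Clay mass = 167 - 87 = 80 g
Clay% = 80 / 167 * 100 = 47.9042%


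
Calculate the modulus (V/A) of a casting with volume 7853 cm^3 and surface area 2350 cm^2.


Formula: Casting Modulus M = V / A
M = 7853 cm^3 / 2350 cm^2 = 3.3417 cm


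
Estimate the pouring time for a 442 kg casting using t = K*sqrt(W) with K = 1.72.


Formula: t = K * sqrt(W)
sqrt(W) = sqrt(442) = 21.02380
t = 1.72 * 21.02380 = 36.1609 s


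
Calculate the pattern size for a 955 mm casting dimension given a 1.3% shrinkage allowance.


Formula: L_pattern = L_casting * (1 + shrinkage_rate/100)
Shrinkage factor = 1 + 1.3/100 = 1.013
L_pattern = 955 mm * 1.013 = 967.4150 mm

Final answer: 967.4150 mm


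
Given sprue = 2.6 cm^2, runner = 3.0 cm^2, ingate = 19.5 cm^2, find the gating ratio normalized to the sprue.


Sprue:Runner:Ingate = 1 : 3.0/2.6 : 19.5/2.6 = 1:1.15:7.50


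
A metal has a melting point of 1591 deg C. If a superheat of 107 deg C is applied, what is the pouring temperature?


Formula: T_pour = T_melt + Superheat
T_pour = 1591 + 107 = 1698 deg C

Final answer: 1698 deg C


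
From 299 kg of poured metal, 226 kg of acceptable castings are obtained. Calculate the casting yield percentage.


Formula: Casting Yield = (W_good / W_total) * 100
Yield = (226 kg / 299 kg) * 100 = 75.5853%

Answer: 75.5853%


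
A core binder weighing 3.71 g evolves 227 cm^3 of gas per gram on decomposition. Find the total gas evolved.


Formula: V_gas = W_binder * gas_evolution_rate
V = 3.71 g * 227 cm^3/g = 842.1700 cm^3

Final answer: 842.1700 cm^3


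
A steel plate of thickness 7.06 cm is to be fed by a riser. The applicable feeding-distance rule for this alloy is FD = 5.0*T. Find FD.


Formula: FD = 5.0 * T  (riser feeding-distance rule)
FD = 5.0 * 7.06 cm = 35.3000 cm


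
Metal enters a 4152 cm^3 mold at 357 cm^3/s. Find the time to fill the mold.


Formula: t_fill = V_mold / Q_flow
t = 4152 cm^3 / 357 cm^3/s = 11.6303 s


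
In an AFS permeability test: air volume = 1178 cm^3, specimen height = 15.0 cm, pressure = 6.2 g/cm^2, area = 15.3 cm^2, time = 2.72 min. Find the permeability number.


Formula: Permeability Number P = (V * H) / (p * A * t)
Numerator: V * H = 1178 * 15.0 = 17670.0
Denominator: p * A * t = 6.2 * 15.3 * 2.72 = 258.0192
P = 17670.0 / 258.0192 = 68.4833

Answer: 68.4833


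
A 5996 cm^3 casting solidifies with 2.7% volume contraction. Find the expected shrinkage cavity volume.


Formula: V_shrink = V_casting * shrinkage_pct / 100
V_shrink = 5996 cm^3 * 2.7 / 100 = 161.8920 cm^3

Final answer: 161.8920 cm^3


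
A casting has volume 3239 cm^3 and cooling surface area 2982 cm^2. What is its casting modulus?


Formula: Casting Modulus M = V / A
M = 3239 cm^3 / 2982 cm^2 = 1.0862 cm

Answer: 1.0862 cm


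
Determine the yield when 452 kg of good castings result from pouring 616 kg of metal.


Formula: Casting Yield = (W_good / W_total) * 100
Yield = (452 kg / 616 kg) * 100 = 73.3766%

Answer: 73.3766%


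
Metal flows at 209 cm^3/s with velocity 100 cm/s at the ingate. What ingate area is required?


Formula: A_ingate = Q / v  (continuity equation)
A = 209 cm^3/s / 100 cm/s = 2.0900 cm^2

Answer: 2.0900 cm^2


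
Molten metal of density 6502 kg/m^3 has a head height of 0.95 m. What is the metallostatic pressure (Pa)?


Formula: P = rho * g * h
rho * g = 6502 * 9.81 = 63784.62 N/m^3
P = 63784.62 * 0.95 = 60595.3890 Pa


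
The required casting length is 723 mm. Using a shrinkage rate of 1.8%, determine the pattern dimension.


Formula: L_pattern = L_casting * (1 + shrinkage_rate/100)
Shrinkage factor = 1 + 1.8/100 = 1.018
L_pattern = 723 mm * 1.018 = 736.0140 mm


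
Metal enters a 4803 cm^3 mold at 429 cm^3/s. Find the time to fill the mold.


Formula: t_fill = V_mold / Q_flow
t = 4803 cm^3 / 429 cm^3/s = 11.1958 s

Final answer: 11.1958 s


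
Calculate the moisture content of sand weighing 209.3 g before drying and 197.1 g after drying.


Formula: MC = (W_wet - W_dry) / W_wet * 100
Water mass = 209.3 - 197.1 = 12.2 g
MC = 12.2 / 209.3 * 100 = 5.8290%


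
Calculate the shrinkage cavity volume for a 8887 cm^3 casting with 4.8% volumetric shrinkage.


Formula: V_shrink = V_casting * shrinkage_pct / 100
V_shrink = 8887 cm^3 * 4.8 / 100 = 426.5760 cm^3


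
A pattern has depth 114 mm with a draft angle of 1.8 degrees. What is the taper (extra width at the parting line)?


Formula: taper = depth * tan(draft_angle)
tan(1.8 deg) = 0.0314263
taper = 114 mm * 0.0314263 = 3.5826 mm

Answer: 3.5826 mm


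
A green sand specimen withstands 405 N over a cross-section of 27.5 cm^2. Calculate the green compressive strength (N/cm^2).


Formula: Compressive Strength = Force / Area
Strength = 405 N / 27.5 cm^2 = 14.7273 N/cm^2

14.7273 N/cm^2


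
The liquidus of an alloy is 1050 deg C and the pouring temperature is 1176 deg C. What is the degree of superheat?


Formula: Superheat = T_pour - T_melt
Superheat = 1176 - 1050 = 126 deg C

Final answer: 126 deg C


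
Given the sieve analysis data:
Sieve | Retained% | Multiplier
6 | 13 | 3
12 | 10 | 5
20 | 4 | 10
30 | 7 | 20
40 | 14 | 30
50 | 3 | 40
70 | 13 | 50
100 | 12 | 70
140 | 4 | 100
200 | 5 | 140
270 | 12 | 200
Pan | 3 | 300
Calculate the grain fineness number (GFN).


Formula: GFN = sum(pct * multiplier) / sum(pct)
sum(pct * multiplier) = 6699
sum(pct) = 100
GFN = 6699 / 100 = 66.99


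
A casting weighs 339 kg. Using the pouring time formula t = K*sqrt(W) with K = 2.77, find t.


Formula: t = K * sqrt(W)
sqrt(W) = sqrt(339) = 18.41195
t = 2.77 * 18.41195 = 51.0011 s

51.0011 s


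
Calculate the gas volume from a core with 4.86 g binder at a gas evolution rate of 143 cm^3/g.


Formula: V_gas = W_binder * gas_evolution_rate
V = 4.86 g * 143 cm^3/g = 694.9800 cm^3

Answer: 694.9800 cm^3


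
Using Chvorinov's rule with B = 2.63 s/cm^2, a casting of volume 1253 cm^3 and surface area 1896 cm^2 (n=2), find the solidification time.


Formula: t_s = B * (V/A)^n  (Chvorinov's rule, n=2)
Modulus M = V/A = 1253/1896 = 0.660865 cm
M^2 = 0.660865^2 = 0.436743 cm^2
t_s = 2.63 * 0.436743 = 1.1486 s

Final answer: 1.1486 s


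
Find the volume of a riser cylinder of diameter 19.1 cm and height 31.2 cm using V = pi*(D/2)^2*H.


Formula: V = pi * (D/2)^2 * H  (cylinder volume)
Radius = D/2 = 19.1/2 = 9.55 cm
V = pi * 9.55^2 * 31.2 = 8939.4584 cm^3

8939.4584 cm^3


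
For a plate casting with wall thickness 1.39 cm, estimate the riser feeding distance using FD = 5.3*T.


Formula: FD = 5.3 * T  (riser feeding-distance rule)
FD = 5.3 * 1.39 cm = 7.3670 cm

Final answer: 7.3670 cm


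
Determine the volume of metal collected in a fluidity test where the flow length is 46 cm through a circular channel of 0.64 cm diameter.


Formula: V = pi * (d/2)^2 * L  (cylinder volume)
Radius = 0.64/2 = 0.32 cm
V = pi * 0.32^2 * 46 = 14.7982 cm^3

14.7982 cm^3


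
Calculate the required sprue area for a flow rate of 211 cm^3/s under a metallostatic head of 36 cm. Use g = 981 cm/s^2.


Formula: v = sqrt(2*g*h), A = Q/v
Velocity: v = sqrt(2 * 981 * 36) = sqrt(70632) = 265.7668 cm/s
Sprue area: A = Q / v = 211 / 265.7668 = 0.7939 cm^2

Final answer: 0.7939 cm^2


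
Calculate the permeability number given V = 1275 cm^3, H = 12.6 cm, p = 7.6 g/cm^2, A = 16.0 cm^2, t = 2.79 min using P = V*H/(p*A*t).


Formula: Permeability Number P = (V * H) / (p * A * t)
Numerator: V * H = 1275 * 12.6 = 16065.0
Denominator: p * A * t = 7.6 * 16.0 * 2.79 = 339.264
P = 16065.0 / 339.264 = 47.3525

47.3525


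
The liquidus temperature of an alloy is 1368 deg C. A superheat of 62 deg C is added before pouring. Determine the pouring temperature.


Formula: T_pour = T_melt + Superheat
T_pour = 1368 + 62 = 1430 deg C

Final answer: 1430 deg C


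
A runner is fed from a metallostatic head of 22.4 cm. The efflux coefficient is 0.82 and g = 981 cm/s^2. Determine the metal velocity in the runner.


Formula: v = Cd * sqrt(2 * g * h)  (Torricelli with discharge coefficient)
2*g*h = 2 * 981 * 22.4 = 43948.8 cm^2/s^2
sqrt(43948.8) = 209.63969 cm/s
v = 0.82 * 209.63969 = 171.9045 cm/s

Answer: 171.9045 cm/s


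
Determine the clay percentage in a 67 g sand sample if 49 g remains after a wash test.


Formula: Clay% = (W_total - W_washed) / W_total * 100
Clay mass = 67 - 49 = 18 g
Clay% = 18 / 67 * 100 = 26.8657%

26.8657%


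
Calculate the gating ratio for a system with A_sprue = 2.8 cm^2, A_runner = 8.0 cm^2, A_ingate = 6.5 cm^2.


Sprue:Runner:Ingate = 1 : 8.0/2.8 : 6.5/2.8 = 1:2.86:2.32


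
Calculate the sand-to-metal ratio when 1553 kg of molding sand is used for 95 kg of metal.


Formula: Sand-to-Metal Ratio = W_sand / W_metal
Ratio = 1553 kg / 95 kg = 16.3474

16.3474


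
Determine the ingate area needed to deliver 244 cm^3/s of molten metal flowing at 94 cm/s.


Formula: A_ingate = Q / v  (continuity equation)
A = 244 cm^3/s / 94 cm/s = 2.5957 cm^2

Final answer: 2.5957 cm^2


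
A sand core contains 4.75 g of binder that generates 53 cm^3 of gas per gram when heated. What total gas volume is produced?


Formula: V_gas = W_binder * gas_evolution_rate
V = 4.75 g * 53 cm^3/g = 251.7500 cm^3


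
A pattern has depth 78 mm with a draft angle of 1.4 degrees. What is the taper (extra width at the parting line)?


Formula: taper = depth * tan(draft_angle)
tan(1.4 deg) = 0.0244395
taper = 78 mm * 0.0244395 = 1.9063 mm

1.9063 mm


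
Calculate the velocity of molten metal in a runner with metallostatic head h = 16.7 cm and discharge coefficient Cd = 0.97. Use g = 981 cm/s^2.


Formula: v = Cd * sqrt(2 * g * h)  (Torricelli with discharge coefficient)
2*g*h = 2 * 981 * 16.7 = 32765.4 cm^2/s^2
sqrt(32765.4) = 181.01215 cm/s
v = 0.97 * 181.01215 = 175.5818 cm/s

Answer: 175.5818 cm/s


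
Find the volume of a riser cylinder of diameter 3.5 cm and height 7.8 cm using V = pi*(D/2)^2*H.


Formula: V = pi * (D/2)^2 * H  (cylinder volume)
Radius = D/2 = 3.5/2 = 1.75 cm
V = pi * 1.75^2 * 7.8 = 75.0448 cm^3

Answer: 75.0448 cm^3


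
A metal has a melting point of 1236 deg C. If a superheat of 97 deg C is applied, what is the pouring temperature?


Formula: T_pour = T_melt + Superheat
T_pour = 1236 + 97 = 1333 deg C

1333 deg C


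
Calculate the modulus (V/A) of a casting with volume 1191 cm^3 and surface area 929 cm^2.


Formula: Casting Modulus M = V / A
M = 1191 cm^3 / 929 cm^2 = 1.2820 cm

Final answer: 1.2820 cm


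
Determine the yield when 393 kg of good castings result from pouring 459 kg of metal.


Formula: Casting Yield = (W_good / W_total) * 100
Yield = (393 kg / 459 kg) * 100 = 85.6209%


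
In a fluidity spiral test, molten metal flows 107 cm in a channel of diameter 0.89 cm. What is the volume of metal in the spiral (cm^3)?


Formula: V = pi * (d/2)^2 * L  (cylinder volume)
Radius = 0.89/2 = 0.445 cm
V = pi * 0.445^2 * 107 = 66.5662 cm^3

66.5662 cm^3


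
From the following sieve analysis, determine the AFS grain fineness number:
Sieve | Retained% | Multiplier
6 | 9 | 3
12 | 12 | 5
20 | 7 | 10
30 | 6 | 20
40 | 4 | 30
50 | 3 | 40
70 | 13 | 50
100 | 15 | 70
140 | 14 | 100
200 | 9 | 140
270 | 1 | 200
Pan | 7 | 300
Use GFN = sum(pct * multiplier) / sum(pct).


Formula: GFN = sum(pct * multiplier) / sum(pct)
sum(pct * multiplier) = 7177
sum(pct) = 100
GFN = 7177 / 100 = 71.77


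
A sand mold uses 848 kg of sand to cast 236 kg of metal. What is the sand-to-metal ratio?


Formula: Sand-to-Metal Ratio = W_sand / W_metal
Ratio = 848 kg / 236 kg = 3.5932

Answer: 3.5932


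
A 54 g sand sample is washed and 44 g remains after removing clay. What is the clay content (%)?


Formula: Clay% = (W_total - W_washed) / W_total * 100
Clay mass = 54 - 44 = 10 g
Clay% = 10 / 54 * 100 = 18.5185%

18.5185%


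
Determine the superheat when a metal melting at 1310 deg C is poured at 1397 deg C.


Formula: Superheat = T_pour - T_melt
Superheat = 1397 - 1310 = 87 deg C


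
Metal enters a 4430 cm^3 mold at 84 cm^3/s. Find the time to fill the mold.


Formula: t_fill = V_mold / Q_flow
t = 4430 cm^3 / 84 cm^3/s = 52.7381 s

Final answer: 52.7381 s


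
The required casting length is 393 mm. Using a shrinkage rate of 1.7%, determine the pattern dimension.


Formula: L_pattern = L_casting * (1 + shrinkage_rate/100)
Shrinkage factor = 1 + 1.7/100 = 1.017
L_pattern = 393 mm * 1.017 = 399.6810 mm

399.6810 mm


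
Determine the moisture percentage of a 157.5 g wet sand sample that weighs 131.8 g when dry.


Formula: MC = (W_wet - W_dry) / W_wet * 100
Water mass = 157.5 - 131.8 = 25.7 g
MC = 25.7 / 157.5 * 100 = 16.3175%

Final answer: 16.3175%


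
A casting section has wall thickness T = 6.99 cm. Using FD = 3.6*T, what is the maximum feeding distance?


Formula: FD = 3.6 * T  (riser feeding-distance rule)
FD = 3.6 * 6.99 cm = 25.1640 cm

25.1640 cm


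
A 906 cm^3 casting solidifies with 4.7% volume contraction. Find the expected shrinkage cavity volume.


Formula: V_shrink = V_casting * shrinkage_pct / 100
V_shrink = 906 cm^3 * 4.7 / 100 = 42.5820 cm^3

Answer: 42.5820 cm^3


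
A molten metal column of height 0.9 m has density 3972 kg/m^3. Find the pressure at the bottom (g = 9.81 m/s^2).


Formula: P = rho * g * h
rho * g = 3972 * 9.81 = 38965.32 N/m^3
P = 38965.32 * 0.9 = 35068.7880 Pa

35068.7880 Pa


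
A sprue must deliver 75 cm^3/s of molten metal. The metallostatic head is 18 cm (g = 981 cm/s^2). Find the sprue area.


Formula: v = sqrt(2*g*h), A = Q/v
Velocity: v = sqrt(2 * 981 * 18) = sqrt(35316) = 187.9255 cm/s
Sprue area: A = Q / v = 75 / 187.9255 = 0.3991 cm^2

0.3991 cm^2


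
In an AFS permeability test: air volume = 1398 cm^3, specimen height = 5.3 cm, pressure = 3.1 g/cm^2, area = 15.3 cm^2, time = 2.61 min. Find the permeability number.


Formula: Permeability Number P = (V * H) / (p * A * t)
Numerator: V * H = 1398 * 5.3 = 7409.4
Denominator: p * A * t = 3.1 * 15.3 * 2.61 = 123.7923
P = 7409.4 / 123.7923 = 59.8535

59.8535


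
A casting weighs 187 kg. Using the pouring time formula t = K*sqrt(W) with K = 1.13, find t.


Formula: t = K * sqrt(W)
sqrt(W) = sqrt(187) = 13.67479
t = 1.13 * 13.67479 = 15.4525 s

Final answer: 15.4525 s


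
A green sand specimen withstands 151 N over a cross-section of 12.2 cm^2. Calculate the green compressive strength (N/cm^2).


Formula: Compressive Strength = Force / Area
Strength = 151 N / 12.2 cm^2 = 12.3770 N/cm^2


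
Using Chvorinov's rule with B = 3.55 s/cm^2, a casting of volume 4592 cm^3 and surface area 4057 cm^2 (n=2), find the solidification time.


Formula: t_s = B * (V/A)^n  (Chvorinov's rule, n=2)
Modulus M = V/A = 4592/4057 = 1.131871 cm
M^2 = 1.131871^2 = 1.281132 cm^2
t_s = 3.55 * 1.281132 = 4.5480 s

4.5480 s


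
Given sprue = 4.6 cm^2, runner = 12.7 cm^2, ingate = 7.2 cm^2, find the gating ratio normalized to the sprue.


Sprue:Runner:Ingate = 1 : 12.7/4.6 : 7.2/4.6 = 1:2.76:1.57

Final answer: 1:2.76:1.57


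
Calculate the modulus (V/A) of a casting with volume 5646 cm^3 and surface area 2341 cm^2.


Formula: Casting Modulus M = V / A
M = 5646 cm^3 / 2341 cm^2 = 2.4118 cm

Final answer: 2.4118 cm


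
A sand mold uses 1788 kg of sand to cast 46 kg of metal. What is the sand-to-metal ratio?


Formula: Sand-to-Metal Ratio = W_sand / W_metal
Ratio = 1788 kg / 46 kg = 38.8696

38.8696


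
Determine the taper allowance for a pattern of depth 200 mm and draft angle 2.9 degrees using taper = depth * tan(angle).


Formula: taper = depth * tan(draft_angle)
tan(2.9 deg) = 0.0506578
taper = 200 mm * 0.0506578 = 10.1316 mm

Final answer: 10.1316 mm


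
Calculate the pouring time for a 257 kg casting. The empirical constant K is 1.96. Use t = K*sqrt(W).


Formula: t = K * sqrt(W)
sqrt(W) = sqrt(257) = 16.03122
t = 1.96 * 16.03122 = 31.4212 s

Answer: 31.4212 s


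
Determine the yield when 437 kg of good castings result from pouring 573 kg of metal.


Formula: Casting Yield = (W_good / W_total) * 100
Yield = (437 kg / 573 kg) * 100 = 76.2653%

Answer: 76.2653%


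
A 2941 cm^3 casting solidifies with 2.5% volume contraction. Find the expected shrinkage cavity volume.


Formula: V_shrink = V_casting * shrinkage_pct / 100
V_shrink = 2941 cm^3 * 2.5 / 100 = 73.5250 cm^3

73.5250 cm^3


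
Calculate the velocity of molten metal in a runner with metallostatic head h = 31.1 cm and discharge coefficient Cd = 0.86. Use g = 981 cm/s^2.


Formula: v = Cd * sqrt(2 * g * h)  (Torricelli with discharge coefficient)
2*g*h = 2 * 981 * 31.1 = 61018.2 cm^2/s^2
sqrt(61018.2) = 247.01862 cm/s
v = 0.86 * 247.01862 = 212.4360 cm/s


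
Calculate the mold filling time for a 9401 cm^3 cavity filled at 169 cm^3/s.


Formula: t_fill = V_mold / Q_flow
t = 9401 cm^3 / 169 cm^3/s = 55.6272 s

Final answer: 55.6272 s


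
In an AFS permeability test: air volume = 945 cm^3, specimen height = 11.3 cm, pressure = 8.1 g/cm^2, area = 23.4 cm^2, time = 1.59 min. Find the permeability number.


Formula: Permeability Number P = (V * H) / (p * A * t)
Numerator: V * H = 945 * 11.3 = 10678.5
Denominator: p * A * t = 8.1 * 23.4 * 1.59 = 301.3686
P = 10678.5 / 301.3686 = 35.4334


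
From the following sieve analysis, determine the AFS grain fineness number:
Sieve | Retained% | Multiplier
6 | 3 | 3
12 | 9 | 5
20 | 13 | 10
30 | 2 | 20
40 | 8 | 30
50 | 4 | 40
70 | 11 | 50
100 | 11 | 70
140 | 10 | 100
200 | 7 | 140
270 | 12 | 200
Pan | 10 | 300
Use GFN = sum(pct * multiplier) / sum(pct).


Formula: GFN = sum(pct * multiplier) / sum(pct)
sum(pct * multiplier) = 9324
sum(pct) = 100
GFN = 9324 / 100 = 93.24

93.24


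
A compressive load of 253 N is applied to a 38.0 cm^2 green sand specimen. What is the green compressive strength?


Formula: Compressive Strength = Force / Area
Strength = 253 N / 38.0 cm^2 = 6.6579 N/cm^2

Answer: 6.6579 N/cm^2


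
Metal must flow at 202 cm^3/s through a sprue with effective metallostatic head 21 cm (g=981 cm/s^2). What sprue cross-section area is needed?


Formula: v = sqrt(2*g*h), A = Q/v
Velocity: v = sqrt(2 * 981 * 21) = sqrt(41202) = 202.9828 cm/s
Sprue area: A = Q / v = 202 / 202.9828 = 0.9952 cm^2

Final answer: 0.9952 cm^2


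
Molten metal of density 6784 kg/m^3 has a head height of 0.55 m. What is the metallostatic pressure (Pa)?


Formula: P = rho * g * h
rho * g = 6784 * 9.81 = 66551.04 N/m^3
P = 66551.04 * 0.55 = 36603.0720 Pa

Answer: 36603.0720 Pa


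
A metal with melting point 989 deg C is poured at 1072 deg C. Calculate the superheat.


Formula: Superheat = T_pour - T_melt
Superheat = 1072 - 989 = 83 deg C

Answer: 83 deg C


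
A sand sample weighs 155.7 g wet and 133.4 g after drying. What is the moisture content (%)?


Formula: MC = (W_wet - W_dry) / W_wet * 100
Water mass = 155.7 - 133.4 = 22.3 g
MC = 22.3 / 155.7 * 100 = 14.3224%

Final answer: 14.3224%


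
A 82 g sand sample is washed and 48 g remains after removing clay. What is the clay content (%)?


Formula: Clay% = (W_total - W_washed) / W_total * 100
Clay mass = 82 - 48 = 34 g
Clay% = 34 / 82 * 100 = 41.4634%

Answer: 41.4634%


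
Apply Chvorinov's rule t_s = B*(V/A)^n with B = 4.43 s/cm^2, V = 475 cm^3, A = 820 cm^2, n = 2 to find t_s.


Formula: t_s = B * (V/A)^n  (Chvorinov's rule, n=2)
Modulus M = V/A = 475/820 = 0.579268 cm
M^2 = 0.579268^2 = 0.335551 cm^2
t_s = 4.43 * 0.335551 = 1.4865 s


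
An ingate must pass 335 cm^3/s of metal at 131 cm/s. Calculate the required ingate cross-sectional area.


Formula: A_ingate = Q / v  (continuity equation)
A = 335 cm^3/s / 131 cm/s = 2.5573 cm^2

2.5573 cm^2


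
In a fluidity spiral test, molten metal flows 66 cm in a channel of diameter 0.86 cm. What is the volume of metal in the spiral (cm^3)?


Formula: V = pi * (d/2)^2 * L  (cylinder volume)
Radius = 0.86/2 = 0.43 cm
V = pi * 0.43^2 * 66 = 38.3381 cm^3


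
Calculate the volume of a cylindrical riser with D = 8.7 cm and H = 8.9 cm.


Formula: V = pi * (D/2)^2 * H  (cylinder volume)
Radius = D/2 = 8.7/2 = 4.35 cm
V = pi * 4.35^2 * 8.9 = 529.0764 cm^3


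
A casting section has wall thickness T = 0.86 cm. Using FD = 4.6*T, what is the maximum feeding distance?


Formula: FD = 4.6 * T  (riser feeding-distance rule)
FD = 4.6 * 0.86 cm = 3.9560 cm


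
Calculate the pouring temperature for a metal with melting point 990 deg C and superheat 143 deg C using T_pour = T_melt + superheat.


Formula: T_pour = T_melt + Superheat
T_pour = 990 + 143 = 1133 deg C

Final answer: 1133 deg C


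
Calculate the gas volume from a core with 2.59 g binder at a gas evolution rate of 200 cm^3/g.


Formula: V_gas = W_binder * gas_evolution_rate
V = 2.59 g * 200 cm^3/g = 518.0000 cm^3

Final answer: 518.0000 cm^3


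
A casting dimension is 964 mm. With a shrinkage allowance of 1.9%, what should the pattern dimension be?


Formula: L_pattern = L_casting * (1 + shrinkage_rate/100)
Shrinkage factor = 1 + 1.9/100 = 1.019
L_pattern = 964 mm * 1.019 = 982.3160 mm

Answer: 982.3160 mm


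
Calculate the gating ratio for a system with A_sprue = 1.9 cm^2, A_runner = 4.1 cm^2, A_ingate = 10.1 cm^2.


Sprue:Runner:Ingate = 1 : 4.1/1.9 : 10.1/1.9 = 1:2.16:5.32

Final answer: 1:2.16:5.32


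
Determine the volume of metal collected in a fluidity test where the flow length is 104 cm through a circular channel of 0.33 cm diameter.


Formula: V = pi * (d/2)^2 * L  (cylinder volume)
Radius = 0.33/2 = 0.165 cm
V = pi * 0.165^2 * 104 = 8.8951 cm^3

8.8951 cm^3


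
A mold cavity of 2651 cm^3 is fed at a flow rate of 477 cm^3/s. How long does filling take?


Formula: t_fill = V_mold / Q_flow
t = 2651 cm^3 / 477 cm^3/s = 5.5577 s


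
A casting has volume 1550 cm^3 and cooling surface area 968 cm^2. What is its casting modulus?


Formula: Casting Modulus M = V / A
M = 1550 cm^3 / 968 cm^2 = 1.6012 cm


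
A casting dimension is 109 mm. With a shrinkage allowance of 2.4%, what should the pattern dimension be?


Formula: L_pattern = L_casting * (1 + shrinkage_rate/100)
Shrinkage factor = 1 + 2.4/100 = 1.024
L_pattern = 109 mm * 1.024 = 111.6160 mm

Final answer: 111.6160 mm
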